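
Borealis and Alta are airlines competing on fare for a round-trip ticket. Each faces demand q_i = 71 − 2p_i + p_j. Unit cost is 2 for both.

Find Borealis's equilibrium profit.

Borealis's profit: π = (p_{Borealis} − 2)(71 − 2p_{Borealis} + p_{Alta}).
∂π/∂p_{Borealis} = 75 − 4p_{Borealis} + p_{Alta} = 0 ⇒ p_{Borealis} = 18.75 + 0.25p_{Alta}.
Setting p_{Borealis} = p_{Alta} in the reaction function: p_{Borealis} = 18.75 + 0.25p_{Borealis}, so p_{Borealis} = 18.75 / 0.75 = 25.
q_{Borealis} = 71 − 2·25 + 25 = 46.
Profit = (25 − 2)·46 = 1058.

1058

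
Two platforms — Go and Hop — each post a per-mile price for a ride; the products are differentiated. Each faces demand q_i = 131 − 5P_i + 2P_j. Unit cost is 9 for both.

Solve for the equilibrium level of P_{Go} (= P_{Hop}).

Go's profit: π = (P_{Go} − 9)(131 − 5P_{Go} + 2P_{Hop}).
∂π/∂P_{Go} = 176 − 10P_{Go} + 2P_{Hop} = 0 ⇒ P_{Go} = 17.6 + 0.2P_{Hop}.
By symmetry P_{Hop} = P_{Go}; substituting into the reaction function, 0.8P_{Go} = 17.6 and P_{Go} = 22.

22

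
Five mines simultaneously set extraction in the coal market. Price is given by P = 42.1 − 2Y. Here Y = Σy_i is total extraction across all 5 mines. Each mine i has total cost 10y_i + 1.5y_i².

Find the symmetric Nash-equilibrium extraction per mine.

A representative mine's profit is π_i = y_i(42.1 − 2Y) − 10y_i − 1.5y_i², with Y = y_i + Σ_{j≠i} y_j.
First-order condition: 32.1 − 7y_i − 2Σ_{j≠i} y_j = 0.
Imposing symmetry (y_j = y for all j) turns Σ_{j≠i} y_j into 4y, so 32.1 = 15y and y = 2.14.

2.14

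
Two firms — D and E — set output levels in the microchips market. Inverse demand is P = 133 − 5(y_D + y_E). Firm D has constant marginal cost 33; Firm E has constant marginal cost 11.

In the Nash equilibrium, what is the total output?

Firm D's profit: π = y_D(133 − 5(y_D + y_E)) − 33y_D.
∂π/∂y_D = 100 − 10y_D − 5y_E = 0, so y_D = 10 − 0.5y_E.
By the same steps for E: y_E = 12.2 − 0.5y_D.
Plugging y_E into D's best response: y_D = 10 − 0.5(12.2 − 0.5y_D) ⇒ 0.75y_D = 3.9, so y_D = 5.2.
Then y_E = 12.2 − 0.5·5.2 = 9.6.
Total output: 5.2 + 9.6 = 14.8.

14.8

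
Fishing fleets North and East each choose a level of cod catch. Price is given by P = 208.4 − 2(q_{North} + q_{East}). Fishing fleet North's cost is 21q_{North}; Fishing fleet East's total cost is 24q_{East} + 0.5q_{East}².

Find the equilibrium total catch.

Fishing fleet North's profit: π = q_{North}(208.4 − 2(q_{North} + q_{East})) − 21q_{North}.
∂π/∂q_{North} = 187.4 − 4q_{North} − 2q_{East} = 0, so q_{North} = 46.85 − 0.5q_{East}.
For East: ∂π/∂q_{East} = 184.4 − 5q_{East} − 2q_{North} = 0 ⇒ q_{East} = 36.88 − 0.4q_{North}.
Solving the two reaction functions simultaneously: (1 − (−0.5)(−0.4))q_{North} = 46.85 − 0.5·36.88, so 0.8q_{North} = 28.41 and q_{North} = 35.5125.
Then q_{East} = 36.88 − 0.4·35.5125 = 22.675.
Total catch: 35.5125 + 22.675 = 58.1875.

58.1875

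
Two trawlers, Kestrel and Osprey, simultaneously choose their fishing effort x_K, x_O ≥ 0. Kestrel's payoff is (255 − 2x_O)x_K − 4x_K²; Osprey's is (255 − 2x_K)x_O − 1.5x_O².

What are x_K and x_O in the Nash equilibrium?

12.75, 76.5

Expanding Kestrel's payoff: 255x_K − 2x_Ox_K − 4x_K².
∂π/∂x_K = 255 − 2x_O − 8x_K = 0, so x_K = 31.875 − 0.25x_O.
Likewise for Osprey: x_O = 85 − (2/3)x_K.
Plugging x_O into Kestrel's best response: x_K = 31.875 − 0.25(85 − (2/3)x_K) ⇒ (5/6)x_K = 10.625, so x_K = 12.75.
Then x_O = 85 − (2/3)·12.75 = 76.5.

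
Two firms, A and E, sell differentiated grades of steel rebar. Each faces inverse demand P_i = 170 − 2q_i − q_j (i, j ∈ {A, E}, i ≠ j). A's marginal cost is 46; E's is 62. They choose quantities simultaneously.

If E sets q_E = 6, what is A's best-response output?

29.5

Firm A's profit: π = q_A(170 − 2q_A − q_E) − 46q_A.
∂π/∂q_A = 124 − 4q_A − q_E = 0 ⇒ q_A = 31 − 0.25q_E.
At q_E = 6: q_A = 31 − 0.25·6 = 29.5.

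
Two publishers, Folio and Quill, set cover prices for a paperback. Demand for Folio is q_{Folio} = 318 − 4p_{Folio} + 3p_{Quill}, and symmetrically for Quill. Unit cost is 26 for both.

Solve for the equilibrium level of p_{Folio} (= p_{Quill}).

Folio's profit: π = (p_{Folio} − 26)(318 − 4p_{Folio} + 3p_{Quill}).
∂π/∂p_{Folio} = 422 − 8p_{Folio} + 3p_{Quill} = 0 ⇒ p_{Folio} = 52.75 + 0.375p_{Quill}.
By symmetry p_{Quill} = p_{Folio}; substituting into the reaction function, 0.625p_{Folio} = 52.75 and p_{Folio} = 84.4.

84.4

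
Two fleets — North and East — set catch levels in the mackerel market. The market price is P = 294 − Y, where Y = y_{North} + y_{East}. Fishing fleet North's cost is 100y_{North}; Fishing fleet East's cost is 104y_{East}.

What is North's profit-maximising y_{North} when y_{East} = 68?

Fishing fleet North's profit: π = y_{North}(294 − (y_{North} + y_{East})) − 100y_{North}.
∂π/∂y_{North} = 194 − 2y_{North} − y_{East} = 0, so y_{North} = 97 − 0.5y_{East}.
At y_{East} = 68: y_{North} = 97 − 0.5·68 = 63.

63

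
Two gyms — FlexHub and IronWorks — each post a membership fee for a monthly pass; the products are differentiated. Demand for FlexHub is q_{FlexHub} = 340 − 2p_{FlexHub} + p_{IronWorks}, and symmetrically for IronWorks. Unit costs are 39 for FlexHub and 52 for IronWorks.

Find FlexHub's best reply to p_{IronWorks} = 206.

FlexHub's profit: π = (p_{FlexHub} − 39)(340 − 2p_{FlexHub} + p_{IronWorks}).
∂π/∂p_{FlexHub} = 418 − 4p_{FlexHub} + p_{IronWorks} = 0 ⇒ p_{FlexHub} = 104.5 + 0.25p_{IronWorks}.
At p_{IronWorks} = 206: p_{FlexHub} = 104.5 + 0.25·206 = 156.

156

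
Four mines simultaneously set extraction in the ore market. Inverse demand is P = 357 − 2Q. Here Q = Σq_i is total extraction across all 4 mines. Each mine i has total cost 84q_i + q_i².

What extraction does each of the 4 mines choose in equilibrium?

22.75

A representative mine's profit is π_i = q_i(357 − 2Q) − 84q_i − q_i², with Q = q_i + Σ_{j≠i} q_j.
First-order condition: 273 − 6q_i − 2Σ_{j≠i} q_j = 0.
With identical mines, set every q_j = q: then 273 − 6q − 6q = 0, i.e. q = 273/12 = 22.75.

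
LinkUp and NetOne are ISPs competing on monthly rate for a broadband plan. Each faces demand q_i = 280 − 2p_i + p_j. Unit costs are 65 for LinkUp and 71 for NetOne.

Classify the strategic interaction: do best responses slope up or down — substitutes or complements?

LinkUp's profit: π = (p_{LinkUp} − 65)(280 − 2p_{LinkUp} + p_{NetOne}).
∂π/∂p_{LinkUp} = 410 − 4p_{LinkUp} + p_{NetOne} = 0 ⇒ p_{LinkUp} = 102.5 + 0.25p_{NetOne}.
The best-response slope dp_{LinkUp}/dp_{NetOne} = 0.25 > 0: the reaction function is upward-sloping, so the choices are strategic complements.

strategic complements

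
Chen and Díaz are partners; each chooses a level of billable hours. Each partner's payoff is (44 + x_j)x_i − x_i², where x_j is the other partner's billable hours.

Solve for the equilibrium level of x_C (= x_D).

Chen's payoff is (44 + x_D)x_C − x_C².
∂π/∂x_C = 44 + x_D − 2x_C = 0, so x_C = 22 + 0.5x_D.
By symmetry x_D = x_C; substituting into the reaction function, 0.5x_C = 22 and x_C = 44.

44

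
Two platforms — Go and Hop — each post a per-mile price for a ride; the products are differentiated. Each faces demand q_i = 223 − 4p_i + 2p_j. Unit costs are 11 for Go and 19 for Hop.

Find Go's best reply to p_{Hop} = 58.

Go's profit: π = (p_{Go} − 11)(223 − 4p_{Go} + 2p_{Hop}).
∂π/∂p_{Go} = 267 − 8p_{Go} + 2p_{Hop} = 0 ⇒ p_{Go} = 33.375 + 0.25p_{Hop}.
At p_{Hop} = 58: p_{Go} = 33.375 + 0.25·58 = 47.875.

47.875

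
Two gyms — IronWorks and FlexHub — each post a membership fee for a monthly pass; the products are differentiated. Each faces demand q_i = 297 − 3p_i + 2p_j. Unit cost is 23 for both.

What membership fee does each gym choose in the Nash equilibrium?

IronWorks's profit: π = (p_{IronWorks} − 23)(297 − 3p_{IronWorks} + 2p_{FlexHub}).
∂π/∂p_{IronWorks} = 366 − 6p_{IronWorks} + 2p_{FlexHub} = 0 ⇒ p_{IronWorks} = 61 + (1/3)p_{FlexHub}.
By symmetry p_{FlexHub} = p_{IronWorks}; substituting into the reaction function, (2/3)p_{IronWorks} = 61 and p_{IronWorks} = 91.5.

91.5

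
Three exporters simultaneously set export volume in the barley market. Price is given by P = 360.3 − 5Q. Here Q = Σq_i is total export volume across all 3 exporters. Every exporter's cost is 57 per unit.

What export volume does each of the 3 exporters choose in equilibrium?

A representative exporter's profit is π_i = q_i(360.3 − 5Q) − 57q_i, with Q = q_i + Σ_{j≠i} q_j.
First-order condition: 303.3 − 10q_i − 5Σ_{j≠i} q_j = 0.
With identical exporters, set every q_j = q: then 303.3 − 10q − 10q = 0, i.e. q = 303.3/20 = 15.165.

15.165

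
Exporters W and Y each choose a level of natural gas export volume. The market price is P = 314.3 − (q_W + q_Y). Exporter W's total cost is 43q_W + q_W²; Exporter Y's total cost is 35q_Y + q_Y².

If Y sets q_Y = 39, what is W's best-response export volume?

58.075

Exporter W's profit: π = q_W(314.3 − (q_W + q_Y)) − 43q_W − q_W².
∂π/∂q_W = 271.3 − 4q_W − q_Y = 0, so q_W = 67.825 − 0.25q_Y.
At q_Y = 39: q_W = 67.825 − 0.25·39 = 58.075.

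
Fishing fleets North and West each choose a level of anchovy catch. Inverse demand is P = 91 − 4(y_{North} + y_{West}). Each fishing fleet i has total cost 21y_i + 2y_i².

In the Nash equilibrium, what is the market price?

56

Fishing fleet North's profit: π = y_{North}(91 − 4(y_{North} + y_{West})) − 21y_{North} − 2y_{North}².
∂π/∂y_{North} = 70 − 12y_{North} − 4y_{West} = 0, so y_{North} = 35/6 − (1/3)y_{West}.
The game is symmetric, so in equilibrium y_{West} = y_{North}: the reaction function gives (4/3)y_{North} = 35/6, hence y_{North} = 4.375.
Equilibrium price: P = 91 − 4·8.75 = 56.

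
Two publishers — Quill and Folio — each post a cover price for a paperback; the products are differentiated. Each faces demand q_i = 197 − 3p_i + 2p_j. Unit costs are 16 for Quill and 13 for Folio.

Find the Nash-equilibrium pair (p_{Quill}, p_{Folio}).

Quill's profit: π = (p_{Quill} − 16)(197 − 3p_{Quill} + 2p_{Folio}).
∂π/∂p_{Quill} = 245 − 6p_{Quill} + 2p_{Folio} = 0 ⇒ p_{Quill} = 245/6 + (1/3)p_{Folio}.
Similarly p_{Folio} = 118/3 + (1/3)p_{Quill}.
Plugging p_{Folio} into Quill's best response: p_{Quill} = 245/6 + (1/3)(118/3 + (1/3)p_{Quill}) ⇒ (8/9)p_{Quill} = 971/18, so p_{Quill} = 60.6875.
Then p_{Folio} = 118/3 + (1/3)·60.6875 = 59.5625.

60.6875, 59.5625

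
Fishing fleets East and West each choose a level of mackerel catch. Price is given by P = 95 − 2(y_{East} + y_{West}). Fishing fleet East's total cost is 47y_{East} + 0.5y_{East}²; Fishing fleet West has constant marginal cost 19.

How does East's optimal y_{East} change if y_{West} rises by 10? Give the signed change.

Fishing fleet East's profit: π = y_{East}(95 − 2(y_{East} + y_{West})) − 47y_{East} − 0.5y_{East}².
∂π/∂y_{East} = 48 − 5y_{East} − 2y_{West} = 0, so y_{East} = 9.6 − 0.4y_{West}.
The reaction-function slope is −0.4, so a 10-unit rise in y_{West} moves y_{East} by −0.4 × 10 = −4. East's best response falls — the actions are strategic substitutes.

-4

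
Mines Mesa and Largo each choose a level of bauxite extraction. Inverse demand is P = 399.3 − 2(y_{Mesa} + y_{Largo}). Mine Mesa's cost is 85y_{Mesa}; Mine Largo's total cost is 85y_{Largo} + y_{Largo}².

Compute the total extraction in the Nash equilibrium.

Mine Mesa's profit: π = y_{Mesa}(399.3 − 2(y_{Mesa} + y_{Largo})) − 85y_{Mesa}.
∂π/∂y_{Mesa} = 314.3 − 4y_{Mesa} − 2y_{Largo} = 0, so y_{Mesa} = 78.575 − 0.5y_{Largo}.
For Largo: ∂π/∂y_{Largo} = 314.3 − 6y_{Largo} − 2y_{Mesa} = 0 ⇒ y_{Largo} = 3143/60 − (1/3)y_{Mesa}.
Substituting the second reaction function into the first: y_{Mesa} = 78.575 − 0.5(3143/60 − (1/3)y_{Mesa}), which gives (5/6)y_{Mesa} = 3143/60 ⇒ y_{Mesa} = 62.86.
Then y_{Largo} = 3143/60 − (1/3)·62.86 = 31.43.
Total extraction: 62.86 + 31.43 = 94.29.

94.29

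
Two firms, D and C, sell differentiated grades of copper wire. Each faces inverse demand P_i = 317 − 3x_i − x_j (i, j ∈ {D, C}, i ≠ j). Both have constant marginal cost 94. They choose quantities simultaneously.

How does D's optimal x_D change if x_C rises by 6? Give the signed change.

-1

Firm D's profit: π = x_D(317 − 3x_D − x_C) − 94x_D.
∂π/∂x_D = 223 − 6x_D − x_C = 0 ⇒ x_D = 223/6 − (1/6)x_C.
The reaction-function slope is −1/6, so a 6-unit rise in x_C moves x_D by −1/6 × 6 = −1. D's best response falls — the actions are strategic substitutes.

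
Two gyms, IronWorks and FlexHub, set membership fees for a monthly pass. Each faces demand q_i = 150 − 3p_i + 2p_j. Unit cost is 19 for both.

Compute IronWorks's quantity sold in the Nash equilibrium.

IronWorks's profit: π = (p_{IronWorks} − 19)(150 − 3p_{IronWorks} + 2p_{FlexHub}).
∂π/∂p_{IronWorks} = 207 − 6p_{IronWorks} + 2p_{FlexHub} = 0 ⇒ p_{IronWorks} = 34.5 + (1/3)p_{FlexHub}.
By symmetry p_{FlexHub} = p_{IronWorks}; substituting into the reaction function, (2/3)p_{IronWorks} = 34.5 and p_{IronWorks} = 51.75.
q_{IronWorks} = 150 − 3·51.75 + 2·51.75 = 98.25.

98.25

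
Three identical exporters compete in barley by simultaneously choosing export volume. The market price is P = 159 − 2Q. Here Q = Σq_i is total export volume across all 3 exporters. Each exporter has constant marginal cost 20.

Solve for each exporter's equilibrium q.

A representative exporter's profit is π_i = q_i(159 − 2Q) − 20q_i, with Q = q_i + Σ_{j≠i} q_j.
First-order condition: 139 − 4q_i − 2Σ_{j≠i} q_j = 0.
Imposing symmetry (q_j = q for all j) turns Σ_{j≠i} q_j into 2q, so 139 = 8q and q = 17.375.

17.375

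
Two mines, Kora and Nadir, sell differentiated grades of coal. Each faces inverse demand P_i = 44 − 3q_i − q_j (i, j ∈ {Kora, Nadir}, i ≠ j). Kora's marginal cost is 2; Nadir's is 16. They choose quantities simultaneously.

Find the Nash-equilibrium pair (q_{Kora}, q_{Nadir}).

Mine Kora's profit: π = q_{Kora}(44 − 3q_{Kora} − q_{Nadir}) − 2q_{Kora}.
∂π/∂q_{Kora} = 42 − 6q_{Kora} − q_{Nadir} = 0 ⇒ q_{Kora} = 7 − (1/6)q_{Nadir}.
Similarly q_{Nadir} = 14/3 − (1/6)q_{Kora}.
Substituting the second reaction function into the first: q_{Kora} = 7 − (1/6)(14/3 − (1/6)q_{Kora}), which gives (35/36)q_{Kora} = 56/9 ⇒ q_{Kora} = 6.4.
Then q_{Nadir} = 14/3 − (1/6)·6.4 = 3.6.

6.4, 3.6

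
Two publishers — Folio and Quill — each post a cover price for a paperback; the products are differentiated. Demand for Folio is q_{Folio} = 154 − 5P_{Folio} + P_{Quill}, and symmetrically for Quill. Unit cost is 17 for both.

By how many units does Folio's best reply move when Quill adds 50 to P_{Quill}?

Folio's profit: π = (P_{Folio} − 17)(154 − 5P_{Folio} + P_{Quill}).
∂π/∂P_{Folio} = 239 − 10P_{Folio} + P_{Quill} = 0 ⇒ P_{Folio} = 23.9 + 0.1P_{Quill}.
The reaction-function slope is 0.1, so a 50-unit rise in P_{Quill} moves P_{Folio} by 0.1 × 50 = 5. Folio's best response rises — the actions are strategic complements.

5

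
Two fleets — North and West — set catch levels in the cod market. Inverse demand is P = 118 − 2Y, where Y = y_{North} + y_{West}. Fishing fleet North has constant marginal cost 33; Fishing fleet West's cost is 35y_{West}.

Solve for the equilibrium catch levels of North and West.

14.5, 13.5

Fishing fleet North's profit: π = y_{North}(118 − 2(y_{North} + y_{West})) − 33y_{North}.
∂π/∂y_{North} = 85 − 4y_{North} − 2y_{West} = 0, so y_{North} = 21.25 − 0.5y_{West}.
By the same steps for West: y_{West} = 20.75 − 0.5y_{North}.
Solving the two reaction functions simultaneously: (1 − (−0.5)(−0.5))y_{North} = 21.25 − 0.5·20.75, so 0.75y_{North} = 10.875 and y_{North} = 14.5.
Then y_{West} = 20.75 − 0.5·14.5 = 13.5.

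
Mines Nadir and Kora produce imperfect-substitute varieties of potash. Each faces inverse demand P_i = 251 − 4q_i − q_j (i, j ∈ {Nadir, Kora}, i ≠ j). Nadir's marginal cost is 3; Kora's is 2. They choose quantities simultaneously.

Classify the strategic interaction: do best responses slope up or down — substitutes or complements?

strategic substitutes

Mine Nadir's profit: π = q_{Nadir}(251 − 4q_{Nadir} − q_{Kora}) − 3q_{Nadir}.
∂π/∂q_{Nadir} = 248 − 8q_{Nadir} − q_{Kora} = 0 ⇒ q_{Nadir} = 31 − 0.125q_{Kora}.
The best-response slope dq_{Nadir}/dq_{Kora} = −0.125 < 0: the reaction function is downward-sloping, so the choices are strategic substitutes.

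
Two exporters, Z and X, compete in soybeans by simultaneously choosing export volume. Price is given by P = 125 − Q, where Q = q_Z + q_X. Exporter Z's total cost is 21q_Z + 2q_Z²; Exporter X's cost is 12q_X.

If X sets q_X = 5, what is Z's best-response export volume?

16.5

Exporter Z's profit: π = q_Z(125 − (q_Z + q_X)) − 21q_Z − 2q_Z².
∂π/∂q_Z = 104 − 6q_Z − q_X = 0, so q_Z = 52/3 − (1/6)q_X.
At q_X = 5: q_Z = 52/3 − (1/6)·5 = 16.5.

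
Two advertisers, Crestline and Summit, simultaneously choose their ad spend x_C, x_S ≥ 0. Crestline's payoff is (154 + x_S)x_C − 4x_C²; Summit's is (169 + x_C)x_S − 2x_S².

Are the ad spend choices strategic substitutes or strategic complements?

strategic complements

Expanding Crestline's payoff: 154x_C + x_Sx_C − 4x_C².
∂π/∂x_C = 154 + x_S − 8x_C = 0, so x_C = 19.25 + 0.125x_S.
The best-response slope dx_C/dx_S = 0.125 > 0: the reaction function is upward-sloping, so the choices are strategic complements.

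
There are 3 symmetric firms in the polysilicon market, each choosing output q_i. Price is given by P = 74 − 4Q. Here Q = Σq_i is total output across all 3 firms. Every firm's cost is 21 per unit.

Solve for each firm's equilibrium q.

3.3125

A representative firm's profit is π_i = q_i(74 − 4Q) − 21q_i, with Q = q_i + Σ_{j≠i} q_j.
First-order condition: 53 − 8q_i − 4Σ_{j≠i} q_j = 0.
In a symmetric equilibrium every firm chooses the same q, so Σ_{j≠i} q_j = 2q. The condition becomes 53 − 16q = 0, giving q = 53/16 = 3.3125.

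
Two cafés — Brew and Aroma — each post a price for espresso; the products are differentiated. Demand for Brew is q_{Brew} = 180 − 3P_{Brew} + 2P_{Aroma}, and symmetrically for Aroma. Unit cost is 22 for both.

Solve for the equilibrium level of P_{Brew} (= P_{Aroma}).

61.5

Brew's profit: π = (P_{Brew} − 22)(180 − 3P_{Brew} + 2P_{Aroma}).
∂π/∂P_{Brew} = 246 − 6P_{Brew} + 2P_{Aroma} = 0 ⇒ P_{Brew} = 41 + (1/3)P_{Aroma}.
By symmetry P_{Aroma} = P_{Brew}; substituting into the reaction function, (2/3)P_{Brew} = 41 and P_{Brew} = 61.5.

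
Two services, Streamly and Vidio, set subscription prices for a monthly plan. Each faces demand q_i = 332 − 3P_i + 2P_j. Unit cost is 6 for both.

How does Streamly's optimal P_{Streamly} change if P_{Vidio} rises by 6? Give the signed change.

Streamly's profit: π = (P_{Streamly} − 6)(332 − 3P_{Streamly} + 2P_{Vidio}).
∂π/∂P_{Streamly} = 350 − 6P_{Streamly} + 2P_{Vidio} = 0 ⇒ P_{Streamly} = 175/3 + (1/3)P_{Vidio}.
The reaction-function slope is 1/3, so a 6-unit rise in P_{Vidio} moves P_{Streamly} by 1/3 × 6 = 2. Streamly's best response rises — the actions are strategic complements.

2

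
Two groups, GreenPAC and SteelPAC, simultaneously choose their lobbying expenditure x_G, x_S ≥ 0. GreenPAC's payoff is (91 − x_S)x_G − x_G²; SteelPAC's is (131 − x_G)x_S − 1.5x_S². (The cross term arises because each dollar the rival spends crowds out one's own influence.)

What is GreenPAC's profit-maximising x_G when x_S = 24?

Expanding GreenPAC's payoff: 91x_G − x_Sx_G − x_G².
∂π/∂x_G = 91 − x_S − 2x_G = 0, so x_G = 45.5 − 0.5x_S.
At x_S = 24: x_G = 45.5 − 0.5·24 = 33.5.

33.5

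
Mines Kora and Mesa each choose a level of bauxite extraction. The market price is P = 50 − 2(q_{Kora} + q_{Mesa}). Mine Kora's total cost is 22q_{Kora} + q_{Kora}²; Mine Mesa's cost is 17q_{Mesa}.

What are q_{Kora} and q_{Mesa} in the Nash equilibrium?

Mine Kora's profit: π = q_{Kora}(50 − 2(q_{Kora} + q_{Mesa})) − 22q_{Kora} − q_{Kora}².
∂π/∂q_{Kora} = 28 − 6q_{Kora} − 2q_{Mesa} = 0, so q_{Kora} = 14/3 − (1/3)q_{Mesa}.
For Mesa: ∂π/∂q_{Mesa} = 33 − 4q_{Mesa} − 2q_{Kora} = 0 ⇒ q_{Mesa} = 8.25 − 0.5q_{Kora}.
Solving the two reaction functions simultaneously: (1 − (−1/3)(−0.5))q_{Kora} = 14/3 − (1/3)·8.25, so (5/6)q_{Kora} = 23/12 and q_{Kora} = 2.3.
Then q_{Mesa} = 8.25 − 0.5·2.3 = 7.1.

2.3, 7.1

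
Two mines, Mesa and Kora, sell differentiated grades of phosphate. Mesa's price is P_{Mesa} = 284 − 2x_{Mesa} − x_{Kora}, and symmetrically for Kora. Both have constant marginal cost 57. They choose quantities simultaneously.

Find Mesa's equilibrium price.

Mine Mesa's profit: π = x_{Mesa}(284 − 2x_{Mesa} − x_{Kora}) − 57x_{Mesa}.
∂π/∂x_{Mesa} = 227 − 4x_{Mesa} − x_{Kora} = 0 ⇒ x_{Mesa} = 56.75 − 0.25x_{Kora}.
By symmetry x_{Kora} = x_{Mesa}; substituting into the reaction function, 1.25x_{Mesa} = 56.75 and x_{Mesa} = 45.4.
P_{Mesa} = 284 − 2·45.4 − 45.4 = 147.8.

147.8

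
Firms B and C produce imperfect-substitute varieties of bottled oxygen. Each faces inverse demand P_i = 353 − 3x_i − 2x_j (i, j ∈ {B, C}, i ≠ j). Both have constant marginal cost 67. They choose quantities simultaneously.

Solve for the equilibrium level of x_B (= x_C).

35.75

Firm B's profit: π = x_B(353 − 3x_B − 2x_C) − 67x_B.
∂π/∂x_B = 286 − 6x_B − 2x_C = 0 ⇒ x_B = 143/3 − (1/3)x_C.
By symmetry x_C = x_B; substituting into the reaction function, (4/3)x_B = 143/3 and x_B = 35.75.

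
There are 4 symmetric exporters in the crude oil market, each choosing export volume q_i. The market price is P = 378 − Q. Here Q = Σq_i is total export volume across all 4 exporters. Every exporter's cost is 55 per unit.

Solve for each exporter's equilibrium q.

A representative exporter's profit is π_i = q_i(378 − Q) − 55q_i, with Q = q_i + Σ_{j≠i} q_j.
First-order condition: 323 − 2q_i − Σ_{j≠i} q_j = 0.
In a symmetric equilibrium every exporter chooses the same q, so Σ_{j≠i} q_j = 3q. The condition becomes 323 − 5q = 0, giving q = 323/5 = 64.6.

64.6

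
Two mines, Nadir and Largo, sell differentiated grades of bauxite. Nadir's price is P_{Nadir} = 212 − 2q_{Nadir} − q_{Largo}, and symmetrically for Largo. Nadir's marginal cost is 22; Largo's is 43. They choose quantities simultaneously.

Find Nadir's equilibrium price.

Mine Nadir's profit: π = q_{Nadir}(212 − 2q_{Nadir} − q_{Largo}) − 22q_{Nadir}.
∂π/∂q_{Nadir} = 190 − 4q_{Nadir} − q_{Largo} = 0 ⇒ q_{Nadir} = 47.5 − 0.25q_{Largo}.
Similarly q_{Largo} = 42.25 − 0.25q_{Nadir}.
Substituting the second reaction function into the first: q_{Nadir} = 47.5 − 0.25(42.25 − 0.25q_{Nadir}), which gives 0.9375q_{Nadir} = 36.9375 ⇒ q_{Nadir} = 39.4.
Then q_{Largo} = 42.25 − 0.25·39.4 = 32.4.
P_{Nadir} = 212 − 2·39.4 − 32.4 = 100.8.

100.8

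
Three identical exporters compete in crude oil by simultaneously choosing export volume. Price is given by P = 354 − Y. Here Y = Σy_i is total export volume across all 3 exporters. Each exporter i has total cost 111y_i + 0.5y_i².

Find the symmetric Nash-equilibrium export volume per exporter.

48.6

A representative exporter's profit is π_i = y_i(354 − Y) − 111y_i − 0.5y_i², with Y = y_i + Σ_{j≠i} y_j.
First-order condition: 243 − 3y_i − Σ_{j≠i} y_j = 0.
Imposing symmetry (y_j = y for all j) turns Σ_{j≠i} y_j into 2y, so 243 = 5y and y = 48.6.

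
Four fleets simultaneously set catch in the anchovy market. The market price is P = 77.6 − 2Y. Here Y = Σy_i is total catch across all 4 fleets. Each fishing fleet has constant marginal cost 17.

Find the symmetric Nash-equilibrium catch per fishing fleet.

6.06

A representative fishing fleet's profit is π_i = y_i(77.6 − 2Y) − 17y_i, with Y = y_i + Σ_{j≠i} y_j.
First-order condition: 60.6 − 4y_i − 2Σ_{j≠i} y_j = 0.
With identical fishing fleets, set every y_j = y: then 60.6 − 4y − 6y = 0, i.e. y = 60.6/10 = 6.06.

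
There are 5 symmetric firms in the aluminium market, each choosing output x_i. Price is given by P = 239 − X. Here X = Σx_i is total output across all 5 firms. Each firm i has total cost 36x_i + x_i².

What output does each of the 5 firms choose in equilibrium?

A representative firm's profit is π_i = x_i(239 − X) − 36x_i − x_i², with X = x_i + Σ_{j≠i} x_j.
First-order condition: 203 − 4x_i − Σ_{j≠i} x_j = 0.
With identical firms, set every x_j = x: then 203 − 4x − 4x = 0, i.e. x = 203/8 = 25.375.

25.375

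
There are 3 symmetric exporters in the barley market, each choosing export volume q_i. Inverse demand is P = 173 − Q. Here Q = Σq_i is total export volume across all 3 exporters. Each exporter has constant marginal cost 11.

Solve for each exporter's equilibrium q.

40.5

A representative exporter's profit is π_i = q_i(173 − Q) − 11q_i, with Q = q_i + Σ_{j≠i} q_j.
First-order condition: 162 − 2q_i − Σ_{j≠i} q_j = 0.
With identical exporters, set every q_j = q: then 162 − 2q − 2q = 0, i.e. q = 162/4 = 40.5.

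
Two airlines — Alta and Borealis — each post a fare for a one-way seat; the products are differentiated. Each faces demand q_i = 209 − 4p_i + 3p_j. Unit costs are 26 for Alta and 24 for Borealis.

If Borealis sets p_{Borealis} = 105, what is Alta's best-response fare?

78.5

Alta's profit: π = (p_{Alta} − 26)(209 − 4p_{Alta} + 3p_{Borealis}).
∂π/∂p_{Alta} = 313 − 8p_{Alta} + 3p_{Borealis} = 0 ⇒ p_{Alta} = 39.125 + 0.375p_{Borealis}.
At p_{Borealis} = 105: p_{Alta} = 39.125 + 0.375·105 = 78.5.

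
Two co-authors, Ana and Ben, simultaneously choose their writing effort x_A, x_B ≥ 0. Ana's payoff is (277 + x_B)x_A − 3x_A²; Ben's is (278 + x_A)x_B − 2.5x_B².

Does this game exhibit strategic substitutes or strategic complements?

strategic complements

Expanding Ana's payoff: 277x_A + x_Bx_A − 3x_A².
∂π/∂x_A = 277 + x_B − 6x_A = 0, so x_A = 277/6 + (1/6)x_B.
The best-response slope dx_A/dx_B = 1/6 > 0: the reaction function is upward-sloping, so the choices are strategic complements.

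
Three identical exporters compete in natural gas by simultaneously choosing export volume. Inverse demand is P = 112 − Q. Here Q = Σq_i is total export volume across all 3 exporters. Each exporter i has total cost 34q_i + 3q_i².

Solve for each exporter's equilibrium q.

7.8

A representative exporter's profit is π_i = q_i(112 − Q) − 34q_i − 3q_i², with Q = q_i + Σ_{j≠i} q_j.
First-order condition: 78 − 8q_i − Σ_{j≠i} q_j = 0.
With identical exporters, set every q_j = q: then 78 − 8q − 2q = 0, i.e. q = 78/10 = 7.8.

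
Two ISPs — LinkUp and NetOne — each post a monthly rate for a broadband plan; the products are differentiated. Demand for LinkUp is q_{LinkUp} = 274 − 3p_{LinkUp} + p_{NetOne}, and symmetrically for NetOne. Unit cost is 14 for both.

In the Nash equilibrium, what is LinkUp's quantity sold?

LinkUp's profit: π = (p_{LinkUp} − 14)(274 − 3p_{LinkUp} + p_{NetOne}).
∂π/∂p_{LinkUp} = 316 − 6p_{LinkUp} + p_{NetOne} = 0 ⇒ p_{LinkUp} = 158/3 + (1/6)p_{NetOne}.
The game is symmetric, so in equilibrium p_{NetOne} = p_{LinkUp}: the reaction function gives (5/6)p_{LinkUp} = 158/3, hence p_{LinkUp} = 63.2.
q_{LinkUp} = 274 − 3·63.2 + 63.2 = 147.6.

147.6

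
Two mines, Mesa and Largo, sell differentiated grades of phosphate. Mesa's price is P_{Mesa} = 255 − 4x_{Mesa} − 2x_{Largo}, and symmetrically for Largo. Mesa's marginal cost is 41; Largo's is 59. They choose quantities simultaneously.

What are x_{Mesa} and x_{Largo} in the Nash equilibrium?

Mine Mesa's profit: π = x_{Mesa}(255 − 4x_{Mesa} − 2x_{Largo}) − 41x_{Mesa}.
∂π/∂x_{Mesa} = 214 − 8x_{Mesa} − 2x_{Largo} = 0 ⇒ x_{Mesa} = 26.75 − 0.25x_{Largo}.
Similarly x_{Largo} = 24.5 − 0.25x_{Mesa}.
Solving the two reaction functions simultaneously: (1 − (−0.25)(−0.25))x_{Mesa} = 26.75 − 0.25·24.5, so 0.9375x_{Mesa} = 20.625 and x_{Mesa} = 22.
Then x_{Largo} = 24.5 − 0.25·22 = 19.

22, 19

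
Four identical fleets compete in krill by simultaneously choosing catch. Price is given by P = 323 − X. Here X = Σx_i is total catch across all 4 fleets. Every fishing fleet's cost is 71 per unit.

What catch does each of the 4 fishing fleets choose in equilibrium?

50.4

A representative fishing fleet's profit is π_i = x_i(323 − X) − 71x_i, with X = x_i + Σ_{j≠i} x_j.
First-order condition: 252 − 2x_i − Σ_{j≠i} x_j = 0.
Imposing symmetry (x_j = x for all j) turns Σ_{j≠i} x_j into 3x, so 252 = 5x and x = 50.4.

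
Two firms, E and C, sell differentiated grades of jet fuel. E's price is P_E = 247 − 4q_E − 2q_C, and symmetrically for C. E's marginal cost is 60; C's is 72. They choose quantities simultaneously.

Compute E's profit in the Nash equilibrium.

Firm E's profit: π = q_E(247 − 4q_E − 2q_C) − 60q_E.
∂π/∂q_E = 187 − 8q_E − 2q_C = 0 ⇒ q_E = 23.375 − 0.25q_C.
Similarly q_C = 21.875 − 0.25q_E.
Solving the two reaction functions simultaneously: (1 − (−0.25)(−0.25))q_E = 23.375 − 0.25·21.875, so 0.9375q_E = 573/32 and q_E = 19.1.
Then q_C = 21.875 − 0.25·19.1 = 17.1.
P_E = 247 − 4·19.1 − 2·17.1 = 136.4.
Profit = (136.4 − 60)·19.1 = 1459.24.

1459.24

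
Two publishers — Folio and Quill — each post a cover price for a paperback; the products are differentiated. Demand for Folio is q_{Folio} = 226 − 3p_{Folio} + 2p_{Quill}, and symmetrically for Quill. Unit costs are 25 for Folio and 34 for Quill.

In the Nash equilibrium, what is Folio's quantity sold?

155.8125

Folio's profit: π = (p_{Folio} − 25)(226 − 3p_{Folio} + 2p_{Quill}).
∂π/∂p_{Folio} = 301 − 6p_{Folio} + 2p_{Quill} = 0 ⇒ p_{Folio} = 301/6 + (1/3)p_{Quill}.
Similarly p_{Quill} = 164/3 + (1/3)p_{Folio}.
Substituting the second reaction function into the first: p_{Folio} = 301/6 + (1/3)(164/3 + (1/3)p_{Folio}), which gives (8/9)p_{Folio} = 1231/18 ⇒ p_{Folio} = 76.9375.
Then p_{Quill} = 164/3 + (1/3)·76.9375 = 80.3125.
q_{Folio} = 226 − 3·76.9375 + 2·80.3125 = 155.8125.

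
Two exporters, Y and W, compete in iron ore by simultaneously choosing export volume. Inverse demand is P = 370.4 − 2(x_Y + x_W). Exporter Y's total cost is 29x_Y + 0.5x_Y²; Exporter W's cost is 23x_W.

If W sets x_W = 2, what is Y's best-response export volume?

67.48

Exporter Y's profit: π = x_Y(370.4 − 2(x_Y + x_W)) − 29x_Y − 0.5x_Y².
∂π/∂x_Y = 341.4 − 5x_Y − 2x_W = 0, so x_Y = 68.28 − 0.4x_W.
At x_W = 2: x_Y = 68.28 − 0.4·2 = 67.48.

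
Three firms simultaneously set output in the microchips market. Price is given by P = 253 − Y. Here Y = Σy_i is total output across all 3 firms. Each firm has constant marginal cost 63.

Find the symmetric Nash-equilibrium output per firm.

A representative firm's profit is π_i = y_i(253 − Y) − 63y_i, with Y = y_i + Σ_{j≠i} y_j.
First-order condition: 190 − 2y_i − Σ_{j≠i} y_j = 0.
Imposing symmetry (y_j = y for all j) turns Σ_{j≠i} y_j into 2y, so 190 = 4y and y = 47.5.

47.5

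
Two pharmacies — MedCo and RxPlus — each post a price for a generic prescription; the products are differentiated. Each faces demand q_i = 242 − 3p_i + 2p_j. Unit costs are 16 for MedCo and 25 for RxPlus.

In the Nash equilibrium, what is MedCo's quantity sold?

174.5625

MedCo's profit: π = (p_{MedCo} − 16)(242 − 3p_{MedCo} + 2p_{RxPlus}).
∂π/∂p_{MedCo} = 290 − 6p_{MedCo} + 2p_{RxPlus} = 0 ⇒ p_{MedCo} = 145/3 + (1/3)p_{RxPlus}.
Similarly p_{RxPlus} = 317/6 + (1/3)p_{MedCo}.
Plugging p_{RxPlus} into MedCo's best response: p_{MedCo} = 145/3 + (1/3)(317/6 + (1/3)p_{MedCo}) ⇒ (8/9)p_{MedCo} = 1187/18, so p_{MedCo} = 74.1875.
Then p_{RxPlus} = 317/6 + (1/3)·74.1875 = 77.5625.
q_{MedCo} = 242 − 3·74.1875 + 2·77.5625 = 174.5625.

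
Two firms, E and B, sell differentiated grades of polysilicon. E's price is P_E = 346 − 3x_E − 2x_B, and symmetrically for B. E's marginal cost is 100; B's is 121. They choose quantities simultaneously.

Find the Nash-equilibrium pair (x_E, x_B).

Firm E's profit: π = x_E(346 − 3x_E − 2x_B) − 100x_E.
∂π/∂x_E = 246 − 6x_E − 2x_B = 0 ⇒ x_E = 41 − (1/3)x_B.
Similarly x_B = 37.5 − (1/3)x_E.
Solving the two reaction functions simultaneously: (1 − (−1/3)(−1/3))x_E = 41 − (1/3)·37.5, so (8/9)x_E = 28.5 and x_E = 32.0625.
Then x_B = 37.5 − (1/3)·32.0625 = 26.8125.

32.0625, 26.8125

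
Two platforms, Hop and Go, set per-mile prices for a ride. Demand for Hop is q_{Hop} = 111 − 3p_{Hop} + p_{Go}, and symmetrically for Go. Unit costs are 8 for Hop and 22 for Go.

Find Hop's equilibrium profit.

Hop's profit: π = (p_{Hop} − 8)(111 − 3p_{Hop} + p_{Go}).
∂π/∂p_{Hop} = 135 − 6p_{Hop} + p_{Go} = 0 ⇒ p_{Hop} = 22.5 + (1/6)p_{Go}.
Similarly p_{Go} = 29.5 + (1/6)p_{Hop}.
Substituting the second reaction function into the first: p_{Hop} = 22.5 + (1/6)(29.5 + (1/6)p_{Hop}), which gives (35/36)p_{Hop} = 329/12 ⇒ p_{Hop} = 28.2.
Then p_{Go} = 29.5 + (1/6)·28.2 = 34.2.
q_{Hop} = 111 − 3·28.2 + 34.2 = 60.6.
Profit = (28.2 − 8)·60.6 = 1224.12.

1224.12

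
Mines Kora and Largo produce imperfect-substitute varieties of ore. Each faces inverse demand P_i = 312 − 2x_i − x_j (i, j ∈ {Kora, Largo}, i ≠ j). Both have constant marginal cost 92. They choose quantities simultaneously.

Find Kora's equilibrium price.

Mine Kora's profit: π = x_{Kora}(312 − 2x_{Kora} − x_{Largo}) − 92x_{Kora}.
∂π/∂x_{Kora} = 220 − 4x_{Kora} − x_{Largo} = 0 ⇒ x_{Kora} = 55 − 0.25x_{Largo}.
By symmetry x_{Largo} = x_{Kora}; substituting into the reaction function, 1.25x_{Kora} = 55 and x_{Kora} = 44.
P_{Kora} = 312 − 2·44 − 44 = 180.

180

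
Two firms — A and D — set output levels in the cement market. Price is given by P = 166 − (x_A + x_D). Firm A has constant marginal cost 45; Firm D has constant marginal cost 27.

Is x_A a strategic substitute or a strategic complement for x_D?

Firm A's profit: π = x_A(166 − (x_A + x_D)) − 45x_A.
∂π/∂x_A = 121 − 2x_A − x_D = 0, so x_A = 60.5 − 0.5x_D.
The best-response slope dx_A/dx_D = −0.5 < 0: the reaction function is downward-sloping, so the choices are strategic substitutes.

strategic substitutes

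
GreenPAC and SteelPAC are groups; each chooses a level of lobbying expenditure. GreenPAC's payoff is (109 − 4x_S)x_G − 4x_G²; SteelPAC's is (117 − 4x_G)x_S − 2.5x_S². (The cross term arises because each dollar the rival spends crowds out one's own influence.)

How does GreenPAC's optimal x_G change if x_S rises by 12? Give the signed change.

Expanding GreenPAC's payoff: 109x_G − 4x_Sx_G − 4x_G².
∂π/∂x_G = 109 − 4x_S − 8x_G = 0, so x_G = 13.625 − 0.5x_S.
The reaction-function slope is −0.5, so a 12-unit rise in x_S moves x_G by −0.5 × 12 = −6. GreenPAC's best response falls — the actions are strategic substitutes.

-6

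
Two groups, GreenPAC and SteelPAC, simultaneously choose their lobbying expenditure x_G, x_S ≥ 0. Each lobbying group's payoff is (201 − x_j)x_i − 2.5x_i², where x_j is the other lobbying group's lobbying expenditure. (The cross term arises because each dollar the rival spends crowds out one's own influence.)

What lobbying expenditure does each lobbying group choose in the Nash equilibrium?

33.5

GreenPAC's payoff is (201 − x_S)x_G − 2.5x_G².
∂π/∂x_G = 201 − x_S − 5x_G = 0, so x_G = 40.2 − 0.2x_S.
By symmetry x_S = x_G; substituting into the reaction function, 1.2x_G = 40.2 and x_G = 33.5.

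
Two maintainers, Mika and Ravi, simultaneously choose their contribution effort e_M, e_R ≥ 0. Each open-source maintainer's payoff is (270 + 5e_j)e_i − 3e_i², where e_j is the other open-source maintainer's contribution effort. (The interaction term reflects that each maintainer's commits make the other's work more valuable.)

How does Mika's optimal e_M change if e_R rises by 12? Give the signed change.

Mika's payoff is (270 + 5e_R)e_M − 3e_M².
∂π/∂e_M = 270 + 5e_R − 6e_M = 0, so e_M = 45 + (5/6)e_R.
The reaction-function slope is 5/6, so a 12-unit rise in e_R moves e_M by 5/6 × 12 = 10. Mika's best response rises — the actions are strategic complements.

10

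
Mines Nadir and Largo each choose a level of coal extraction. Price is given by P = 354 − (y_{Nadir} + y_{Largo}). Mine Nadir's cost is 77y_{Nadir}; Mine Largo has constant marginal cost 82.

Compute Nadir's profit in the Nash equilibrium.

8836

Mine Nadir's profit: π = y_{Nadir}(354 − (y_{Nadir} + y_{Largo})) − 77y_{Nadir}.
∂π/∂y_{Nadir} = 277 − 2y_{Nadir} − y_{Largo} = 0, so y_{Nadir} = 138.5 − 0.5y_{Largo}.
By the same steps for Largo: y_{Largo} = 136 − 0.5y_{Nadir}.
Substituting the second reaction function into the first: y_{Nadir} = 138.5 − 0.5(136 − 0.5y_{Nadir}), which gives 0.75y_{Nadir} = 70.5 ⇒ y_{Nadir} = 94.
Then y_{Largo} = 136 − 0.5·94 = 89.
Price P = 354 − 183 = 171.
Nadir's profit: (171 − 77)·94 = 8836.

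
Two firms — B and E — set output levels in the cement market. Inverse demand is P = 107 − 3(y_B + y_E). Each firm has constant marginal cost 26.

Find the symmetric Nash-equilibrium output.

Firm B's profit: π = y_B(107 − 3(y_B + y_E)) − 26y_B.
∂π/∂y_B = 81 − 6y_B − 3y_E = 0, so y_B = 13.5 − 0.5y_E.
Setting y_B = y_E in the reaction function: y_B = 13.5 − 0.5y_B, so y_B = 13.5 / 1.5 = 9.

9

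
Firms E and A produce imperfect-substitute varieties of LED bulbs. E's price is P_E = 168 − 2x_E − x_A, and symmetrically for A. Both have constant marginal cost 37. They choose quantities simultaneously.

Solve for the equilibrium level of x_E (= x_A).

Firm E's profit: π = x_E(168 − 2x_E − x_A) − 37x_E.
∂π/∂x_E = 131 − 4x_E − x_A = 0 ⇒ x_E = 32.75 − 0.25x_A.
The game is symmetric, so in equilibrium x_A = x_E: the reaction function gives 1.25x_E = 32.75, hence x_E = 26.2.

26.2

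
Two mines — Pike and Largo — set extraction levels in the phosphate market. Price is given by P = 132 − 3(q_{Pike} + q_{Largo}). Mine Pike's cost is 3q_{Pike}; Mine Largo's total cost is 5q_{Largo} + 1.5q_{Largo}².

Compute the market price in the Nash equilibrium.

55

Mine Pike's profit: π = q_{Pike}(132 − 3(q_{Pike} + q_{Largo})) − 3q_{Pike}.
∂π/∂q_{Pike} = 129 − 6q_{Pike} − 3q_{Largo} = 0, so q_{Pike} = 21.5 − 0.5q_{Largo}.
For Largo: ∂π/∂q_{Largo} = 127 − 9q_{Largo} − 3q_{Pike} = 0 ⇒ q_{Largo} = 127/9 − (1/3)q_{Pike}.
Plugging q_{Largo} into Pike's best response: q_{Pike} = 21.5 − 0.5(127/9 − (1/3)q_{Pike}) ⇒ (5/6)q_{Pike} = 130/9, so q_{Pike} = 52/3.
Then q_{Largo} = 127/9 − (1/3)·(52/3) = 25/3.
Equilibrium price: P = 132 − 3·(77/3) = 55.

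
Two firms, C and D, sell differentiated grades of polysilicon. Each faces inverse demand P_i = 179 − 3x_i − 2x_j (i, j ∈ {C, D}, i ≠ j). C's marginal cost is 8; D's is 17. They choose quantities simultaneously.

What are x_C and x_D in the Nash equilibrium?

Firm C's profit: π = x_C(179 − 3x_C − 2x_D) − 8x_C.
∂π/∂x_C = 171 − 6x_C − 2x_D = 0 ⇒ x_C = 28.5 − (1/3)x_D.
Similarly x_D = 27 − (1/3)x_C.
Solving the two reaction functions simultaneously: (1 − (−1/3)(−1/3))x_C = 28.5 − (1/3)·27, so (8/9)x_C = 19.5 and x_C = 21.9375.
Then x_D = 27 − (1/3)·21.9375 = 19.6875.

21.9375, 19.6875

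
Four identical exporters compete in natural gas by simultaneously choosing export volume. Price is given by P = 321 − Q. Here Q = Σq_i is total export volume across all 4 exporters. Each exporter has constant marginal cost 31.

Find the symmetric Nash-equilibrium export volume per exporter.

58

A representative exporter's profit is π_i = q_i(321 − Q) − 31q_i, with Q = q_i + Σ_{j≠i} q_j.
First-order condition: 290 − 2q_i − Σ_{j≠i} q_j = 0.
With identical exporters, set every q_j = q: then 290 − 2q − 3q = 0, i.e. q = 290/5 = 58.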